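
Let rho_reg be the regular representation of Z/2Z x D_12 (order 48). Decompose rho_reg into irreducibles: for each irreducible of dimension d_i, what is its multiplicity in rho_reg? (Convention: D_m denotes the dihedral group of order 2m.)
Each irreducible V_i of dimension d_i appears with multiplicity d_i, i.e. rho_reg = (direct sum over all irreducibles V_i) d_i V_i. The irreducible dimensions for Z/2Z x D_12 are 1, 1, 1, 1, 1, 1, 1, 1, 2, 2, 2, 2, 2, 2, 2, 2, 2, 2: 8 irreducibles of dimension 1, each with multiplicity 1; 10 irreducibles of dimension 2, each with multiplicity 2. Total dimension 8*1*1 + 10*2*2 = 48 = |G|.

Justification: General theorem: in the regular representation of a finite group G, each irreducible appears with multiplicity equal to its dimension. Check: dim(rho_reg) = sum d_i^2 = 1 + 1 + 1 + 1 + 1 + 1 + 1 + 1 + 4 + 4 + 4 + 4 + 4 + 4 + 4 + 4 + 4 + 4 = 48 = |G|.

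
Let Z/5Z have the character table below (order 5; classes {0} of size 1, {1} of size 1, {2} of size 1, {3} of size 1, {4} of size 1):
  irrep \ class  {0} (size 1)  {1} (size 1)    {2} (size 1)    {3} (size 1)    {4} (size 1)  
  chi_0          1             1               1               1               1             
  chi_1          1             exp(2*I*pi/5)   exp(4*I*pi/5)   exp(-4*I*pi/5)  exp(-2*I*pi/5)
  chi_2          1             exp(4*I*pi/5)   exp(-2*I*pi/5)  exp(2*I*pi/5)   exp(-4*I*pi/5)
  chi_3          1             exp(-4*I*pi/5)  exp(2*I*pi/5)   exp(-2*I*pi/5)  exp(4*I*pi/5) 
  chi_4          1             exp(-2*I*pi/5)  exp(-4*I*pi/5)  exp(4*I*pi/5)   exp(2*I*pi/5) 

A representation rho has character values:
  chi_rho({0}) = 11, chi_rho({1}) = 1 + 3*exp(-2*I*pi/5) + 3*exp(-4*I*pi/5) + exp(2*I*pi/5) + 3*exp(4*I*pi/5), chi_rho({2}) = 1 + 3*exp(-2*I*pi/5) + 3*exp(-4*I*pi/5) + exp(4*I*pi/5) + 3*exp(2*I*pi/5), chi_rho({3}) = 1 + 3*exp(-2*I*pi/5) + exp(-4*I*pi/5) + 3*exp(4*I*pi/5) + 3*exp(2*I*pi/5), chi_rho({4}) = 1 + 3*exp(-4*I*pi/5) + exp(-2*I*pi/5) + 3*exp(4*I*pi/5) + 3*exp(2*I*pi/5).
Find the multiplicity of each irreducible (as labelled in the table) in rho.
Multiplicities: chi_0: 1, chi_1: 1, chi_2: 3, chi_3: 3, chi_4: 3.

Working: Use <chi_rho, chi> = (1/|G|) sum_C |C| * chi_rho(C) * conj(chi(C)) with |G| = 5 for each irreducible chi in the table:
  <chi_rho, chi_0> = (1/5)[1*(11)*conj(1) + 1*(1 + 3*exp(-2*I*pi/5) + 3*exp(-4*I*pi/5) + exp(2*I*pi/5) + 3*exp(4*I*pi/5))*conj(1) + 1*(1 + 3*exp(-2*I*pi/5) + 3*exp(-4*I*pi/5) + exp(4*I*pi/5) + 3*exp(2*I*pi/5))*conj(1) + 1*(1 + 3*exp(-2*I*pi/5) + exp(-4*I*pi/5) + 3*exp(4*I*pi/5) + 3*exp(2*I*pi/5))*conj(1) + 1*(1 + 3*exp(-4*I*pi/5) + exp(-2*I*pi/5) + 3*exp(4*I*pi/5) + 3*exp(2*I*pi/5))*conj(1)]
      = (1/5)[(11) + (1 + 3*exp(-2*I*pi/5) + 3*exp(-4*I*pi/5) + exp(2*I*pi/5) + 3*exp(4*I*pi/5)) + (1 + 3*exp(-2*I*pi/5) + 3*exp(-4*I*pi/5) + exp(4*I*pi/5) + 3*exp(2*I*pi/5)) + (1 + 3*exp(-2*I*pi/5) + exp(-4*I*pi/5) + 3*exp(4*I*pi/5) + 3*exp(2*I*pi/5)) + (1 + 3*exp(-4*I*pi/5) + exp(-2*I*pi/5) + 3*exp(4*I*pi/5) + 3*exp(2*I*pi/5))] = 5/5 = 1
  <chi_rho, chi_1> = (1/5)[1*(11)*conj(1) + 1*(1 + 3*exp(-2*I*pi/5) + 3*exp(-4*I*pi/5) + exp(2*I*pi/5) + 3*exp(4*I*pi/5))*conj(exp(2*I*pi/5)) + 1*(1 + 3*exp(-2*I*pi/5) + 3*exp(-4*I*pi/5) + exp(4*I*pi/5) + 3*exp(2*I*pi/5))*conj(exp(4*I*pi/5)) + 1*(1 + 3*exp(-2*I*pi/5) + exp(-4*I*pi/5) + 3*exp(4*I*pi/5) + 3*exp(2*I*pi/5))*conj(exp(-4*I*pi/5)) + 1*(1 + 3*exp(-4*I*pi/5) + exp(-2*I*pi/5) + 3*exp(4*I*pi/5) + 3*exp(2*I*pi/5))*conj(exp(-2*I*pi/5))]
      = (1/5)[(11) + (1 + 3*exp(-4*I*pi/5) + exp(-2*I*pi/5) + 3*exp(4*I*pi/5) + 3*exp(2*I*pi/5)) + (1 + 3*exp(-2*I*pi/5) + exp(-4*I*pi/5) + 3*exp(4*I*pi/5) + 3*exp(2*I*pi/5)) + (1 + 3*exp(-2*I*pi/5) + 3*exp(-4*I*pi/5) + exp(4*I*pi/5) + 3*exp(2*I*pi/5)) + (1 + 3*exp(-2*I*pi/5) + 3*exp(-4*I*pi/5) + exp(2*I*pi/5) + 3*exp(4*I*pi/5))] = 5/5 = 1
  <chi_rho, chi_2> = (1/5)[1*(11)*conj(1) + 1*(1 + 3*exp(-2*I*pi/5) + 3*exp(-4*I*pi/5) + exp(2*I*pi/5) + 3*exp(4*I*pi/5))*conj(exp(4*I*pi/5)) + 1*(1 + 3*exp(-2*I*pi/5) + 3*exp(-4*I*pi/5) + exp(4*I*pi/5) + 3*exp(2*I*pi/5))*conj(exp(-2*I*pi/5)) + 1*(1 + 3*exp(-2*I*pi/5) + exp(-4*I*pi/5) + 3*exp(4*I*pi/5) + 3*exp(2*I*pi/5))*conj(exp(2*I*pi/5)) + 1*(1 + 3*exp(-4*I*pi/5) + exp(-2*I*pi/5) + 3*exp(4*I*pi/5) + 3*exp(2*I*pi/5))*conj(exp(-4*I*pi/5))]
      = (1/5)[(11) + (3 + exp(-2*I*pi/5) + exp(-4*I*pi/5) + 3*exp(4*I*pi/5) + 3*exp(2*I*pi/5)) + (3 + 3*exp(-2*I*pi/5) + exp(-4*I*pi/5) + exp(2*I*pi/5) + 3*exp(4*I*pi/5)) + (3 + 3*exp(-4*I*pi/5) + exp(-2*I*pi/5) + exp(4*I*pi/5) + 3*exp(2*I*pi/5)) + (3 + 3*exp(-2*I*pi/5) + 3*exp(-4*I*pi/5) + exp(4*I*pi/5) + exp(2*I*pi/5))] = 15/5 = 3
  <chi_rho, chi_3> = (1/5)[1*(11)*conj(1) + 1*(1 + 3*exp(-2*I*pi/5) + 3*exp(-4*I*pi/5) + exp(2*I*pi/5) + 3*exp(4*I*pi/5))*conj(exp(-4*I*pi/5)) + 1*(1 + 3*exp(-2*I*pi/5) + 3*exp(-4*I*pi/5) + exp(4*I*pi/5) + 3*exp(2*I*pi/5))*conj(exp(2*I*pi/5)) + 1*(1 + 3*exp(-2*I*pi/5) + exp(-4*I*pi/5) + 3*exp(4*I*pi/5) + 3*exp(2*I*pi/5))*conj(exp(-2*I*pi/5)) + 1*(1 + 3*exp(-4*I*pi/5) + exp(-2*I*pi/5) + 3*exp(4*I*pi/5) + 3*exp(2*I*pi/5))*conj(exp(4*I*pi/5))]
      = (1/5)[(11) + (3 + 3*exp(-2*I*pi/5) + exp(-4*I*pi/5) + exp(4*I*pi/5) + 3*exp(2*I*pi/5)) + (3 + 3*exp(-4*I*pi/5) + exp(-2*I*pi/5) + exp(2*I*pi/5) + 3*exp(4*I*pi/5)) + (3 + 3*exp(-4*I*pi/5) + exp(-2*I*pi/5) + exp(2*I*pi/5) + 3*exp(4*I*pi/5)) + (3 + 3*exp(-2*I*pi/5) + exp(-4*I*pi/5) + exp(4*I*pi/5) + 3*exp(2*I*pi/5))] = 15/5 = 3
  <chi_rho, chi_4> = (1/5)[1*(11)*conj(1) + 1*(1 + 3*exp(-2*I*pi/5) + 3*exp(-4*I*pi/5) + exp(2*I*pi/5) + 3*exp(4*I*pi/5))*conj(exp(-2*I*pi/5)) + 1*(1 + 3*exp(-2*I*pi/5) + 3*exp(-4*I*pi/5) + exp(4*I*pi/5) + 3*exp(2*I*pi/5))*conj(exp(-4*I*pi/5)) + 1*(1 + 3*exp(-2*I*pi/5) + exp(-4*I*pi/5) + 3*exp(4*I*pi/5) + 3*exp(2*I*pi/5))*conj(exp(4*I*pi/5)) + 1*(1 + 3*exp(-4*I*pi/5) + exp(-2*I*pi/5) + 3*exp(4*I*pi/5) + 3*exp(2*I*pi/5))*conj(exp(2*I*pi/5))]
      = (1/5)[(11) + (3 + 3*exp(-2*I*pi/5) + 3*exp(-4*I*pi/5) + exp(4*I*pi/5) + exp(2*I*pi/5)) + (3 + 3*exp(-4*I*pi/5) + exp(-2*I*pi/5) + exp(4*I*pi/5) + 3*exp(2*I*pi/5)) + (3 + 3*exp(-2*I*pi/5) + exp(-4*I*pi/5) + exp(2*I*pi/5) + 3*exp(4*I*pi/5)) + (3 + exp(-2*I*pi/5) + exp(-4*I*pi/5) + 3*exp(4*I*pi/5) + 3*exp(2*I*pi/5))] = 15/5 = 3
(Exp terms are combined using exp(i*s)*conj(exp(i*t)) = exp(i*(s-t)), and sums of them are collapsed using the identity that for every m > 1 the m distinct m-th roots of unity sum to 0, e.g. 1 + exp(2*I*pi/3) + exp(-2*I*pi/3) = 0.)
Dimension check: dim(rho) = sum (mult * dim) = 1*1 + 1*1 + 3*1 + 3*1 + 3*1 = 11 = chi_rho(e) = 11.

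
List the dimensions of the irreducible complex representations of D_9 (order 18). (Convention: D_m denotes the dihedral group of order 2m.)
Dimensions: 1, 1, 2, 2, 2, 2

Working: There are 6 irreducibles (= number of conjugacy classes). Their dimensions d_i satisfy sum d_i^2 = |G| = 18: 1 + 1 + 4 + 4 + 4 + 4 = 18.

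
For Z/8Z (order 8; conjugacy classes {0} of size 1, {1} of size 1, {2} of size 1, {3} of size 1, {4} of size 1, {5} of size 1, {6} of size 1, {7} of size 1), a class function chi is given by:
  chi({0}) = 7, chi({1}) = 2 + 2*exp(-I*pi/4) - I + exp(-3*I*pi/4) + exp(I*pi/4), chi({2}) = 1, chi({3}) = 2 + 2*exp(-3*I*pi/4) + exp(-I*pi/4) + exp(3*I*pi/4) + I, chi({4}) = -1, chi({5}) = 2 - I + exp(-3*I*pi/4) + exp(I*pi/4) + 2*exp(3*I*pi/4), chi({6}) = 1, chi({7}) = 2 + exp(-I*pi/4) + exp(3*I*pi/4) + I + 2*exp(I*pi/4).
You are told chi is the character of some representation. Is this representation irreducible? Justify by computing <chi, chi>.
Not irreducible (reducible): <chi, chi> = 11 > 1.

Why: <chi, chi> = (1/|G|) sum_C |C| * |chi(C)|^2 = (1/8)[1*|7|^2 + 1*|2 + 2*exp(-I*pi/4) - I + exp(-3*I*pi/4) + exp(I*pi/4)|^2 + 1*|1|^2 + 1*|2 + 2*exp(-3*I*pi/4) + exp(-I*pi/4) + exp(3*I*pi/4) + I|^2 + 1*|-1|^2 + 1*|2 - I + exp(-3*I*pi/4) + exp(I*pi/4) + 2*exp(3*I*pi/4)|^2 + 1*|1|^2 + 1*|2 + exp(-I*pi/4) + exp(3*I*pi/4) + I + 2*exp(I*pi/4)|^2]
  = (1/8)[(49) + (9 + 7*exp(-I*pi/4) + exp(-3*I*pi/4) + exp(3*I*pi/4) + 7*exp(I*pi/4)) + (1) + (9 + 7*exp(-3*I*pi/4) + exp(-I*pi/4) + exp(I*pi/4) + 7*exp(3*I*pi/4)) + (1) + (9 + 7*exp(-3*I*pi/4) + exp(-I*pi/4) + exp(I*pi/4) + 7*exp(3*I*pi/4)) + (1) + (9 + 7*exp(-I*pi/4) + exp(-3*I*pi/4) + exp(3*I*pi/4) + 7*exp(I*pi/4))] = 88/8 = 11.
(Exp terms are combined using exp(i*s)*conj(exp(i*t)) = exp(i*(s-t)), and sums of them are collapsed using the identity that for every m > 1 the m distinct m-th roots of unity sum to 0, e.g. 1 + exp(2*I*pi/3) + exp(-2*I*pi/3) = 0.)
A character is irreducible iff <chi, chi> = 1, so this representation is reducible.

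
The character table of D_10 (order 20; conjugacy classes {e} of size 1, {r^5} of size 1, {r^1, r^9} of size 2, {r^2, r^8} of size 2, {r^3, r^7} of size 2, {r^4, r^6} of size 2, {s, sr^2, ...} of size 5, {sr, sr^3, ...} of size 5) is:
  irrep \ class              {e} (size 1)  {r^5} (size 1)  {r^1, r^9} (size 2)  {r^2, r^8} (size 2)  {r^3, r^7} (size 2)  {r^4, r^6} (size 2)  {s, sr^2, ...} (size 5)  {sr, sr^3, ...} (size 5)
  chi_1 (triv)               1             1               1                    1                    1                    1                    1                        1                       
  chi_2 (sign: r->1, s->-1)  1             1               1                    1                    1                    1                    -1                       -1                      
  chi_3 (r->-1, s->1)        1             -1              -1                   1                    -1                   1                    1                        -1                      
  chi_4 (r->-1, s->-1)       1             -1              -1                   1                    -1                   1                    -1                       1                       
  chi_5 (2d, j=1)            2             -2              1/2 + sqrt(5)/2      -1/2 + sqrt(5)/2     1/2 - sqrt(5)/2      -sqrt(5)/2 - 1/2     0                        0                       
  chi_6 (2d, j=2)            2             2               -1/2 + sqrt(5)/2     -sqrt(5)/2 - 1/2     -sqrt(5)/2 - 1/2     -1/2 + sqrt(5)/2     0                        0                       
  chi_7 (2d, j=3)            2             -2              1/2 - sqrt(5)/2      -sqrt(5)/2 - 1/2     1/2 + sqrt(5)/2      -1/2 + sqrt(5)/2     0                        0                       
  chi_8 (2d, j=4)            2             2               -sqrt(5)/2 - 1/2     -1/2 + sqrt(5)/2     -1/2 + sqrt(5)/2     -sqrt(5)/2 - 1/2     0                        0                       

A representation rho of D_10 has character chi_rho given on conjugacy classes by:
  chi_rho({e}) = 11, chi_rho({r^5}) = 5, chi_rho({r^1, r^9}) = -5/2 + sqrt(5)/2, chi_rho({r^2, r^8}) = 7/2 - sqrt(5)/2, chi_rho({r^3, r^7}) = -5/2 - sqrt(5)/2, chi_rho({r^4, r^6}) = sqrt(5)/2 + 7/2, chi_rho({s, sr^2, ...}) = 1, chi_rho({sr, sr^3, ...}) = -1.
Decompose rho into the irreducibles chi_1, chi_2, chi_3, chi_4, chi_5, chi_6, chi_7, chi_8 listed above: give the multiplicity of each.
Multiplicities: chi_1: 1, chi_2: 1, chi_3: 2, chi_4: 1, chi_5: 0, chi_6: 2, chi_7: 0, chi_8: 1.

Working: Use <chi_rho, chi> = (1/|G|) sum_C |C| * chi_rho(C) * conj(chi(C)) with |G| = 20 for each irreducible chi in the table:
  <chi_rho, chi_1> = (1/20)[1*(11)*conj(1) + 1*(5)*conj(1) + 2*(-5/2 + sqrt(5)/2)*conj(1) + 2*(7/2 - sqrt(5)/2)*conj(1) + 2*(-5/2 - sqrt(5)/2)*conj(1) + 2*(sqrt(5)/2 + 7/2)*conj(1) + 5*(1)*conj(1) + 5*(-1)*conj(1)]
      = (1/20)[(11) + (5) + (-5 + sqrt(5)) + (7 - sqrt(5)) + (-5 - sqrt(5)) + (sqrt(5) + 7) + (5) + (-5)] = 20/20 = 1
  <chi_rho, chi_2> = (1/20)[1*(11)*conj(1) + 1*(5)*conj(1) + 2*(-5/2 + sqrt(5)/2)*conj(1) + 2*(7/2 - sqrt(5)/2)*conj(1) + 2*(-5/2 - sqrt(5)/2)*conj(1) + 2*(sqrt(5)/2 + 7/2)*conj(1) + 5*(1)*conj(-1) + 5*(-1)*conj(-1)]
      = (1/20)[(11) + (5) + (-5 + sqrt(5)) + (7 - sqrt(5)) + (-5 - sqrt(5)) + (sqrt(5) + 7) + (-5) + (5)] = 20/20 = 1
  <chi_rho, chi_3> = (1/20)[1*(11)*conj(1) + 1*(5)*conj(-1) + 2*(-5/2 + sqrt(5)/2)*conj(-1) + 2*(7/2 - sqrt(5)/2)*conj(1) + 2*(-5/2 - sqrt(5)/2)*conj(-1) + 2*(sqrt(5)/2 + 7/2)*conj(1) + 5*(1)*conj(1) + 5*(-1)*conj(-1)]
      = (1/20)[(11) + (-5) + (5 - sqrt(5)) + (7 - sqrt(5)) + (sqrt(5) + 5) + (sqrt(5) + 7) + (5) + (5)] = 40/20 = 2
  <chi_rho, chi_4> = (1/20)[1*(11)*conj(1) + 1*(5)*conj(-1) + 2*(-5/2 + sqrt(5)/2)*conj(-1) + 2*(7/2 - sqrt(5)/2)*conj(1) + 2*(-5/2 - sqrt(5)/2)*conj(-1) + 2*(sqrt(5)/2 + 7/2)*conj(1) + 5*(1)*conj(-1) + 5*(-1)*conj(1)]
      = (1/20)[(11) + (-5) + (5 - sqrt(5)) + (7 - sqrt(5)) + (sqrt(5) + 5) + (sqrt(5) + 7) + (-5) + (-5)] = 20/20 = 1
  <chi_rho, chi_5> = (1/20)[1*(11)*conj(2) + 1*(5)*conj(-2) + 2*(-5/2 + sqrt(5)/2)*conj(1/2 + sqrt(5)/2) + 2*(7/2 - sqrt(5)/2)*conj(-1/2 + sqrt(5)/2) + 2*(-5/2 - sqrt(5)/2)*conj(1/2 - sqrt(5)/2) + 2*(sqrt(5)/2 + 7/2)*conj(-sqrt(5)/2 - 1/2) + 5*(1)*conj(0) + 5*(-1)*conj(0)]
      = (1/20)[(22) + (-10) + (-2*sqrt(5)) + (-6 + 4*sqrt(5)) + (2*sqrt(5)) + (-4*sqrt(5) - 6) + (0) + (0)] = 0/20 = 0
  <chi_rho, chi_6> = (1/20)[1*(11)*conj(2) + 1*(5)*conj(2) + 2*(-5/2 + sqrt(5)/2)*conj(-1/2 + sqrt(5)/2) + 2*(7/2 - sqrt(5)/2)*conj(-sqrt(5)/2 - 1/2) + 2*(-5/2 - sqrt(5)/2)*conj(-sqrt(5)/2 - 1/2) + 2*(sqrt(5)/2 + 7/2)*conj(-1/2 + sqrt(5)/2) + 5*(1)*conj(0) + 5*(-1)*conj(0)]
      = (1/20)[(22) + (10) + (5 - 3*sqrt(5)) + (-3*sqrt(5) - 1) + (5 + 3*sqrt(5)) + (-1 + 3*sqrt(5)) + (0) + (0)] = 40/20 = 2
  <chi_rho, chi_7> = (1/20)[1*(11)*conj(2) + 1*(5)*conj(-2) + 2*(-5/2 + sqrt(5)/2)*conj(1/2 - sqrt(5)/2) + 2*(7/2 - sqrt(5)/2)*conj(-sqrt(5)/2 - 1/2) + 2*(-5/2 - sqrt(5)/2)*conj(1/2 + sqrt(5)/2) + 2*(sqrt(5)/2 + 7/2)*conj(-1/2 + sqrt(5)/2) + 5*(1)*conj(0) + 5*(-1)*conj(0)]
      = (1/20)[(22) + (-10) + (-5 + 3*sqrt(5)) + (-3*sqrt(5) - 1) + (-3*sqrt(5) - 5) + (-1 + 3*sqrt(5)) + (0) + (0)] = 0/20 = 0
  <chi_rho, chi_8> = (1/20)[1*(11)*conj(2) + 1*(5)*conj(2) + 2*(-5/2 + sqrt(5)/2)*conj(-sqrt(5)/2 - 1/2) + 2*(7/2 - sqrt(5)/2)*conj(-1/2 + sqrt(5)/2) + 2*(-5/2 - sqrt(5)/2)*conj(-1/2 + sqrt(5)/2) + 2*(sqrt(5)/2 + 7/2)*conj(-sqrt(5)/2 - 1/2) + 5*(1)*conj(0) + 5*(-1)*conj(0)]
      = (1/20)[(22) + (10) + (2*sqrt(5)) + (-6 + 4*sqrt(5)) + (-2*sqrt(5)) + (-4*sqrt(5) - 6) + (0) + (0)] = 20/20 = 1
Dimension check: dim(rho) = sum (mult * dim) = 1*1 + 1*1 + 2*1 + 1*1 + 0*2 + 2*2 + 0*2 + 1*2 = 11 = chi_rho(e) = 11.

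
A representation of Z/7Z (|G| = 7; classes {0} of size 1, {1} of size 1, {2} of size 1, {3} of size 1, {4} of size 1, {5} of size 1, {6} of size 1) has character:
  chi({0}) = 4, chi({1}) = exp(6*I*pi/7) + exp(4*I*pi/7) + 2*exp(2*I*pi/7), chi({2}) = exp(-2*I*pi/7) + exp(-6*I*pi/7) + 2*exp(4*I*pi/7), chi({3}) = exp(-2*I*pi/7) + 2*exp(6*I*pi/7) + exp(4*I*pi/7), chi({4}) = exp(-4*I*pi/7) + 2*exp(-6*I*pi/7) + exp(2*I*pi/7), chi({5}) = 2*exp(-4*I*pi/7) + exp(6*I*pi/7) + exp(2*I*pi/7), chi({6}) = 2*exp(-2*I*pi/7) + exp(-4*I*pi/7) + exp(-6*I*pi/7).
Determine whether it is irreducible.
Not irreducible (reducible): <chi, chi> = 6 > 1.

<chi, chi> = (1/|G|) sum_C |C| * |chi(C)|^2 = (1/7)[1*|4|^2 + 1*|exp(6*I*pi/7) + exp(4*I*pi/7) + 2*exp(2*I*pi/7)|^2 + 1*|exp(-2*I*pi/7) + exp(-6*I*pi/7) + 2*exp(4*I*pi/7)|^2 + 1*|exp(-2*I*pi/7) + 2*exp(6*I*pi/7) + exp(4*I*pi/7)|^2 + 1*|exp(-4*I*pi/7) + 2*exp(-6*I*pi/7) + exp(2*I*pi/7)|^2 + 1*|2*exp(-4*I*pi/7) + exp(6*I*pi/7) + exp(2*I*pi/7)|^2 + 1*|2*exp(-2*I*pi/7) + exp(-4*I*pi/7) + exp(-6*I*pi/7)|^2]
  = (1/7)[(16) + (6 + 3*exp(-2*I*pi/7) + 2*exp(-4*I*pi/7) + 2*exp(4*I*pi/7) + 3*exp(2*I*pi/7)) + (6 + 3*exp(-4*I*pi/7) + 2*exp(-6*I*pi/7) + 2*exp(6*I*pi/7) + 3*exp(4*I*pi/7)) + (6 + 2*exp(-2*I*pi/7) + 3*exp(-6*I*pi/7) + 3*exp(6*I*pi/7) + 2*exp(2*I*pi/7)) + (6 + 2*exp(-2*I*pi/7) + 3*exp(-6*I*pi/7) + 3*exp(6*I*pi/7) + 2*exp(2*I*pi/7)) + (6 + 3*exp(-4*I*pi/7) + 2*exp(-6*I*pi/7) + 2*exp(6*I*pi/7) + 3*exp(4*I*pi/7)) + (6 + 3*exp(-2*I*pi/7) + 2*exp(-4*I*pi/7) + 2*exp(4*I*pi/7) + 3*exp(2*I*pi/7))] = 42/7 = 6.
(Exp terms are combined using exp(i*s)*conj(exp(i*t)) = exp(i*(s-t)), and sums of them are collapsed using the identity that for every m > 1 the m distinct m-th roots of unity sum to 0, e.g. 1 + exp(2*I*pi/3) + exp(-2*I*pi/3) = 0.)
A character is irreducible iff <chi, chi> = 1, so this representation is reducible.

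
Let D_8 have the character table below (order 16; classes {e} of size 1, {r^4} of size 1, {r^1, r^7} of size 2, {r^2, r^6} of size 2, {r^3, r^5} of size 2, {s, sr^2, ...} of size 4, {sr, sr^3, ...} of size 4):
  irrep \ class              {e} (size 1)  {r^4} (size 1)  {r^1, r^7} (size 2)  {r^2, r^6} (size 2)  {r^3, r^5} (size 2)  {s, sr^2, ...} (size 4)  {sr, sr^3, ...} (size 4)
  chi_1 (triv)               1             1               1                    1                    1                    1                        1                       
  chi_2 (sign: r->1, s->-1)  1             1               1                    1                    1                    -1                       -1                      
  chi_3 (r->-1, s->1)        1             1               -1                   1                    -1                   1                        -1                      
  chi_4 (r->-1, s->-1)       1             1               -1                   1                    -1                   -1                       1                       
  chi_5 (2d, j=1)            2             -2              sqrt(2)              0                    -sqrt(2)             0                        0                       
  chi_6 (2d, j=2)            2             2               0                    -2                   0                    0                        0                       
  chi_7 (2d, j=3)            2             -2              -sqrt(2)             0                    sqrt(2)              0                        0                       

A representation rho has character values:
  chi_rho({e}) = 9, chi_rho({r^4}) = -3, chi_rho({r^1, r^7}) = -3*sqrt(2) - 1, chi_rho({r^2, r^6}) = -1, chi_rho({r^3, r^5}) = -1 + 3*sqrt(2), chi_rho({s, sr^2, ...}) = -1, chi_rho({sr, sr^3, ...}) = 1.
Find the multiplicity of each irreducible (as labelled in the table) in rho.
Multiplicities: chi_1: 0, chi_2: 0, chi_3: 0, chi_4: 1, chi_5: 0, chi_6: 1, chi_7: 3.

Solution. Use <chi_rho, chi> = (1/|G|) sum_C |C| * chi_rho(C) * conj(chi(C)) with |G| = 16 for each irreducible chi in the table:
  <chi_rho, chi_1> = (1/16)[1*(9)*conj(1) + 1*(-3)*conj(1) + 2*(-3*sqrt(2) - 1)*conj(1) + 2*(-1)*conj(1) + 2*(-1 + 3*sqrt(2))*conj(1) + 4*(-1)*conj(1) + 4*(1)*conj(1)]
      = (1/16)[(9) + (-3) + (-6*sqrt(2) - 2) + (-2) + (-2 + 6*sqrt(2)) + (-4) + (4)] = 0/16 = 0
  <chi_rho, chi_2> = (1/16)[1*(9)*conj(1) + 1*(-3)*conj(1) + 2*(-3*sqrt(2) - 1)*conj(1) + 2*(-1)*conj(1) + 2*(-1 + 3*sqrt(2))*conj(1) + 4*(-1)*conj(-1) + 4*(1)*conj(-1)]
      = (1/16)[(9) + (-3) + (-6*sqrt(2) - 2) + (-2) + (-2 + 6*sqrt(2)) + (4) + (-4)] = 0/16 = 0
  <chi_rho, chi_3> = (1/16)[1*(9)*conj(1) + 1*(-3)*conj(1) + 2*(-3*sqrt(2) - 1)*conj(-1) + 2*(-1)*conj(1) + 2*(-1 + 3*sqrt(2))*conj(-1) + 4*(-1)*conj(1) + 4*(1)*conj(-1)]
      = (1/16)[(9) + (-3) + (2 + 6*sqrt(2)) + (-2) + (2 - 6*sqrt(2)) + (-4) + (-4)] = 0/16 = 0
  <chi_rho, chi_4> = (1/16)[1*(9)*conj(1) + 1*(-3)*conj(1) + 2*(-3*sqrt(2) - 1)*conj(-1) + 2*(-1)*conj(1) + 2*(-1 + 3*sqrt(2))*conj(-1) + 4*(-1)*conj(-1) + 4*(1)*conj(1)]
      = (1/16)[(9) + (-3) + (2 + 6*sqrt(2)) + (-2) + (2 - 6*sqrt(2)) + (4) + (4)] = 16/16 = 1
  <chi_rho, chi_5> = (1/16)[1*(9)*conj(2) + 1*(-3)*conj(-2) + 2*(-3*sqrt(2) - 1)*conj(sqrt(2)) + 2*(-1)*conj(0) + 2*(-1 + 3*sqrt(2))*conj(-sqrt(2)) + 4*(-1)*conj(0) + 4*(1)*conj(0)]
      = (1/16)[(18) + (6) + (-12 - 2*sqrt(2)) + (0) + (-12 + 2*sqrt(2)) + (0) + (0)] = 0/16 = 0
  <chi_rho, chi_6> = (1/16)[1*(9)*conj(2) + 1*(-3)*conj(2) + 2*(-3*sqrt(2) - 1)*conj(0) + 2*(-1)*conj(-2) + 2*(-1 + 3*sqrt(2))*conj(0) + 4*(-1)*conj(0) + 4*(1)*conj(0)]
      = (1/16)[(18) + (-6) + (0) + (4) + (0) + (0) + (0)] = 16/16 = 1
  <chi_rho, chi_7> = (1/16)[1*(9)*conj(2) + 1*(-3)*conj(-2) + 2*(-3*sqrt(2) - 1)*conj(-sqrt(2)) + 2*(-1)*conj(0) + 2*(-1 + 3*sqrt(2))*conj(sqrt(2)) + 4*(-1)*conj(0) + 4*(1)*conj(0)]
      = (1/16)[(18) + (6) + (2*sqrt(2) + 12) + (0) + (12 - 2*sqrt(2)) + (0) + (0)] = 48/16 = 3
Dimension check: dim(rho) = sum (mult * dim) = 0*1 + 0*1 + 0*1 + 1*1 + 0*2 + 1*2 + 3*2 = 9 = chi_rho(e) = 9.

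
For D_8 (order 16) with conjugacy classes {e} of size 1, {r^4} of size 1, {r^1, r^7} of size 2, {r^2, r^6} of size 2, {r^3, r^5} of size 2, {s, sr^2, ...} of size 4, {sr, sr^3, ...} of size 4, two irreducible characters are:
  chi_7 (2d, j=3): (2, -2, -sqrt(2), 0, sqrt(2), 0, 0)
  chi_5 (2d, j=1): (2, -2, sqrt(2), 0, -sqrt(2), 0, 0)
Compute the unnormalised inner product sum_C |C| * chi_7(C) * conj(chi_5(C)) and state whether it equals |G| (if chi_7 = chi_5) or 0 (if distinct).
Sum = 0; so <chi_7, chi_5> = 0 (distinct irreducibles are orthogonal).

Argument: Compute term by term over conjugacy classes (|C| * chi_7(C) * conj(chi_5(C))):
  1*(2)*conj(2) + 1*(-2)*conj(-2) + 2*(-sqrt(2))*conj(sqrt(2)) + 2*(0)*conj(0) + 2*(sqrt(2))*conj(-sqrt(2)) + 4*(0)*conj(0) + 4*(0)*conj(0)
  = (4) + (4) + (-4) + (0) + (-4) + (0) + (0)
  = 0.
Dividing by |G| = 16 gives 0/16 = 0, matching the row-orthogonality relation <chi_7, chi_5> = [chi_7 = chi_5].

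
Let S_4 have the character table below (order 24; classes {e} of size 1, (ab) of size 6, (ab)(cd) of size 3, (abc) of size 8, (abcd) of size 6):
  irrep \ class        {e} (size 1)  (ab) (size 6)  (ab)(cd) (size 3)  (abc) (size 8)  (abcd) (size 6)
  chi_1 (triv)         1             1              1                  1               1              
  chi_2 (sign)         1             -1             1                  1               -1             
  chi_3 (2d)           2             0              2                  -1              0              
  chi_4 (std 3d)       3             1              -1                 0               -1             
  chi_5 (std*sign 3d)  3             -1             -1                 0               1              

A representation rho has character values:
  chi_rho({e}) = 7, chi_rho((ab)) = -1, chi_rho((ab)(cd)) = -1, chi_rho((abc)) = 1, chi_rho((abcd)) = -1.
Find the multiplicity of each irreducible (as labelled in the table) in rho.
Multiplicities: chi_1: 0, chi_2: 1, chi_3: 0, chi_4: 1, chi_5: 1.

Explanation: Use <chi_rho, chi> = (1/|G|) sum_C |C| * chi_rho(C) * conj(chi(C)) with |G| = 24 for each irreducible chi in the table:
  <chi_rho, chi_1> = (1/24)[1*(7)*conj(1) + 6*(-1)*conj(1) + 3*(-1)*conj(1) + 8*(1)*conj(1) + 6*(-1)*conj(1)]
      = (1/24)[(7) + (-6) + (-3) + (8) + (-6)] = 0/24 = 0
  <chi_rho, chi_2> = (1/24)[1*(7)*conj(1) + 6*(-1)*conj(-1) + 3*(-1)*conj(1) + 8*(1)*conj(1) + 6*(-1)*conj(-1)]
      = (1/24)[(7) + (6) + (-3) + (8) + (6)] = 24/24 = 1
  <chi_rho, chi_3> = (1/24)[1*(7)*conj(2) + 6*(-1)*conj(0) + 3*(-1)*conj(2) + 8*(1)*conj(-1) + 6*(-1)*conj(0)]
      = (1/24)[(14) + (0) + (-6) + (-8) + (0)] = 0/24 = 0
  <chi_rho, chi_4> = (1/24)[1*(7)*conj(3) + 6*(-1)*conj(1) + 3*(-1)*conj(-1) + 8*(1)*conj(0) + 6*(-1)*conj(-1)]
      = (1/24)[(21) + (-6) + (3) + (0) + (6)] = 24/24 = 1
  <chi_rho, chi_5> = (1/24)[1*(7)*conj(3) + 6*(-1)*conj(-1) + 3*(-1)*conj(-1) + 8*(1)*conj(0) + 6*(-1)*conj(1)]
      = (1/24)[(21) + (6) + (3) + (0) + (-6)] = 24/24 = 1
Dimension check: dim(rho) = sum (mult * dim) = 0*1 + 1*1 + 0*2 + 1*3 + 1*3 = 7 = chi_rho(e) = 7.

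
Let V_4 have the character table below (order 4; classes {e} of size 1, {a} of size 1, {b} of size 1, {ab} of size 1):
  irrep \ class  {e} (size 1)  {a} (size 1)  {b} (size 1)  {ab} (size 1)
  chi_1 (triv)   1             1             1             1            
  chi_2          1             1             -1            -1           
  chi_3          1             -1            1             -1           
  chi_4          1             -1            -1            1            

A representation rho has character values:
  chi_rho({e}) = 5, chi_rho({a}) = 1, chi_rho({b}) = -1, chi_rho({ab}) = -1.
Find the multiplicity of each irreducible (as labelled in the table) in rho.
Multiplicities: chi_1: 1, chi_2: 2, chi_3: 1, chi_4: 1.

Reasoning: Use <chi_rho, chi> = (1/|G|) sum_C |C| * chi_rho(C) * conj(chi(C)) with |G| = 4 for each irreducible chi in the table:
  <chi_rho, chi_1> = (1/4)[1*(5)*conj(1) + 1*(1)*conj(1) + 1*(-1)*conj(1) + 1*(-1)*conj(1)]
      = (1/4)[(5) + (1) + (-1) + (-1)] = 4/4 = 1
  <chi_rho, chi_2> = (1/4)[1*(5)*conj(1) + 1*(1)*conj(1) + 1*(-1)*conj(-1) + 1*(-1)*conj(-1)]
      = (1/4)[(5) + (1) + (1) + (1)] = 8/4 = 2
  <chi_rho, chi_3> = (1/4)[1*(5)*conj(1) + 1*(1)*conj(-1) + 1*(-1)*conj(1) + 1*(-1)*conj(-1)]
      = (1/4)[(5) + (-1) + (-1) + (1)] = 4/4 = 1
  <chi_rho, chi_4> = (1/4)[1*(5)*conj(1) + 1*(1)*conj(-1) + 1*(-1)*conj(-1) + 1*(-1)*conj(1)]
      = (1/4)[(5) + (-1) + (1) + (-1)] = 4/4 = 1
Dimension check: dim(rho) = sum (mult * dim) = 1*1 + 2*1 + 1*1 + 1*1 = 5 = chi_rho(e) = 5.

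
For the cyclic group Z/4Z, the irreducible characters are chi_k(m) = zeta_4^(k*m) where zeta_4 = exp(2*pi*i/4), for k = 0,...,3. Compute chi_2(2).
chi_2(2) = zeta_4^4 = 1

Working: chi_2(2) = zeta_4^(2*2) = zeta_4^4. Since zeta_4^4 = 1, this equals zeta_4^0 = exp(2*pi*i*0/4) = 1.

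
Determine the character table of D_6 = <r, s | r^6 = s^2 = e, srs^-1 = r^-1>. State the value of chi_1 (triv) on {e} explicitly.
Conjugacy classes: {e} of size 1, {r^3} of size 1, {r^1, r^5} of size 2, {r^2, r^4} of size 2, {s, sr^2, ...} of size 3, {sr, sr^3, ...} of size 3.
Character table:
  irrep \ class              {e} (size 1)  {r^3} (size 1)  {r^1, r^5} (size 2)  {r^2, r^4} (size 2)  {s, sr^2, ...} (size 3)  {sr, sr^3, ...} (size 3)
  chi_1 (triv)               1             1               1                    1                    1                        1                       
  chi_2 (sign: r->1, s->-1)  1             1               1                    1                    -1                       -1                      
  chi_3 (r->-1, s->1)        1             -1              -1                   1                    1                        -1                      
  chi_4 (r->-1, s->-1)       1             -1              -1                   1                    -1                       1                       
  chi_5 (2d, j=1)            2             -2              1                    -1                   0                        0                       
  chi_6 (2d, j=2)            2             2               -1                   -1                   0                        0                       

Spot check: chi_1 (triv) on {e} = 1.

Details: D_6 has order 2*6 = 12 with 6 conjugacy classes, hence 6 irreducibles. Sum of squared dims 1 + 1 + 1 + 1 + 4 + 4 = 12 = |G|. Linear characters come from the abelianisation; the 2-dimensional irreps have character r^k -> 2*cos(2*pi*j*k/6), reflections -> 0.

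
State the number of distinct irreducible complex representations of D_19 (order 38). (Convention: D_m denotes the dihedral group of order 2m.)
11

Argument: The number of irreducible complex representations of a finite group equals its number of conjugacy classes. D_19 has 11 conjugacy classes ((n+3)/2 for n odd), so D_19 (order 38) has exactly 11 irreducible complex representations.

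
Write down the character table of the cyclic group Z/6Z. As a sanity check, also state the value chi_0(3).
Character table of Z/6Z (irreps indexed chi_0,...,chi_5 with chi_k(m) = zeta_6^(k*m), zeta_6 = exp(2*pi*i/6)):
  irrep \ class  {0} (size 1)  {1} (size 1)    {2} (size 1)    {3} (size 1)  {4} (size 1)    {5} (size 1)  
  chi_0          1             1               1               1             1               1             
  chi_1          1             exp(I*pi/3)     exp(2*I*pi/3)   -1            exp(-2*I*pi/3)  exp(-I*pi/3)  
  chi_2          1             exp(2*I*pi/3)   exp(-2*I*pi/3)  1             exp(2*I*pi/3)   exp(-2*I*pi/3)
  chi_3          1             -1              1               -1            1               -1            
  chi_4          1             exp(-2*I*pi/3)  exp(2*I*pi/3)   1             exp(-2*I*pi/3)  exp(2*I*pi/3) 
  chi_5          1             exp(-I*pi/3)    exp(-2*I*pi/3)  -1            exp(2*I*pi/3)   exp(I*pi/3)   

Spot check: chi_0(3) = zeta_6^(0*3) = zeta_6^0 = 1.

Details: Z/6Z is abelian, so all 6 irreducible complex representations are 1-dimensional. They are given by chi_k(m) = zeta_6^(k*m) for k = 0,...,5. Row orthogonality: sum_m chi_k(m) conj(chi_l(m)) = 6 * [k = l].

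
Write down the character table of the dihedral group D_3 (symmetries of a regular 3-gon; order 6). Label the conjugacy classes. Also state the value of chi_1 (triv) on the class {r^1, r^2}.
Conjugacy classes: {e} of size 1, {r^1, r^2} of size 2, {s, sr, ..., sr^2} of size 3.
Character table:
  irrep \ class              {e} (size 1)  {r^1, r^2} (size 2)  {s, sr, ..., sr^2} (size 3)
  chi_1 (triv)               1             1                    1                          
  chi_2 (sign: r->1, s->-1)  1             1                    -1                         
  chi_3 (2d, j=1)            2             -1                   0                          

Spot check: chi_1 (triv) on {r^1, r^2} = 1.

Explanation: D_3 has order 2*3 = 6 with 3 conjugacy classes, hence 3 irreducibles. Sum of squared dims 1 + 1 + 4 = 6 = |G|. Linear characters come from the abelianisation; the 2-dimensional irreps have character r^k -> 2*cos(2*pi*j*k/3), reflections -> 0.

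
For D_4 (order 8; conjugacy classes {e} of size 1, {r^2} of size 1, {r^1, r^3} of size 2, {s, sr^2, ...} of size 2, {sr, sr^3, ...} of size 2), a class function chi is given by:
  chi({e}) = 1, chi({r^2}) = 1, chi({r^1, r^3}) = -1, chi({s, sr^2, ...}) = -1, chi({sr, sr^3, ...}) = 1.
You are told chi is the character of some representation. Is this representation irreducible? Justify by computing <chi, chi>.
Irreducible: <chi, chi> = 1.

Details: <chi, chi> = (1/|G|) sum_C |C| * |chi(C)|^2 = (1/8)[1*|1|^2 + 1*|1|^2 + 2*|-1|^2 + 2*|-1|^2 + 2*|1|^2]
  = (1/8)[(1) + (1) + (2) + (2) + (2)] = 8/8 = 1.
A character is irreducible iff <chi, chi> = 1, so this representation is irreducible.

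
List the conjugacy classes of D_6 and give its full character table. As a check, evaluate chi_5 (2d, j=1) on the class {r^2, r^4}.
Conjugacy classes: {e} of size 1, {r^3} of size 1, {r^1, r^5} of size 2, {r^2, r^4} of size 2, {s, sr^2, ...} of size 3, {sr, sr^3, ...} of size 3.
Character table:
  irrep \ class              {e} (size 1)  {r^3} (size 1)  {r^1, r^5} (size 2)  {r^2, r^4} (size 2)  {s, sr^2, ...} (size 3)  {sr, sr^3, ...} (size 3)
  chi_1 (triv)               1             1               1                    1                    1                        1                       
  chi_2 (sign: r->1, s->-1)  1             1               1                    1                    -1                       -1                      
  chi_3 (r->-1, s->1)        1             -1              -1                   1                    1                        -1                      
  chi_4 (r->-1, s->-1)       1             -1              -1                   1                    -1                       1                       
  chi_5 (2d, j=1)            2             -2              1                    -1                   0                        0                       
  chi_6 (2d, j=2)            2             2               -1                   -1                   0                        0                       

Spot check: chi_5 (2d, j=1) on {r^2, r^4} = -1.

Derivation: D_6 has order 2*6 = 12 with 6 conjugacy classes, hence 6 irreducibles. Sum of squared dims 1 + 1 + 1 + 1 + 4 + 4 = 12 = |G|. Linear characters come from the abelianisation; the 2-dimensional irreps have character r^k -> 2*cos(2*pi*j*k/6), reflections -> 0.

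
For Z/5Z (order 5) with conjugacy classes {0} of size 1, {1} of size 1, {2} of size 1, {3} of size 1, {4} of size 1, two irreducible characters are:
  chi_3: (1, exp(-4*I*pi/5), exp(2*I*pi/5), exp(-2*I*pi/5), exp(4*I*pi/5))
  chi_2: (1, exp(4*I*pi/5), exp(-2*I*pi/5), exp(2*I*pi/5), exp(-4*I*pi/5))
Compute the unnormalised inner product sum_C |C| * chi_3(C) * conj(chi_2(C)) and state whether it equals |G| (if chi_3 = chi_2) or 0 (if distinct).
Sum = 0; so <chi_3, chi_2> = 0 (distinct irreducibles are orthogonal).

Solution. Compute term by term over conjugacy classes (|C| * chi_3(C) * conj(chi_2(C))):
  1*(1)*conj(1) + 1*(exp(-4*I*pi/5))*conj(exp(4*I*pi/5)) + 1*(exp(2*I*pi/5))*conj(exp(-2*I*pi/5)) + 1*(exp(-2*I*pi/5))*conj(exp(2*I*pi/5)) + 1*(exp(4*I*pi/5))*conj(exp(-4*I*pi/5))
  = (1) + (exp(2*I*pi/5)) + (exp(4*I*pi/5)) + (exp(-4*I*pi/5)) + (exp(-2*I*pi/5))
  = 0.
(Exp terms are combined using exp(i*s)*conj(exp(i*t)) = exp(i*(s-t)), and sums of them are collapsed using the identity that for every m > 1 the m distinct m-th roots of unity sum to 0, e.g. 1 + exp(2*I*pi/3) + exp(-2*I*pi/3) = 0.)
Dividing by |G| = 5 gives 0/5 = 0, matching the row-orthogonality relation <chi_3, chi_2> = [chi_3 = chi_2].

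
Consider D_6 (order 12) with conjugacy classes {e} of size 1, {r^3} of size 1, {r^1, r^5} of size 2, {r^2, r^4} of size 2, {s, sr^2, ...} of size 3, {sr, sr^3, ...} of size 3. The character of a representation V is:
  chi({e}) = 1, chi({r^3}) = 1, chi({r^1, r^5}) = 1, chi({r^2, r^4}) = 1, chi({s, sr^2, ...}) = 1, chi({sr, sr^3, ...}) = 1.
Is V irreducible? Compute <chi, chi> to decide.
Irreducible: <chi, chi> = 1.

Why: <chi, chi> = (1/|G|) sum_C |C| * |chi(C)|^2 = (1/12)[1*|1|^2 + 1*|1|^2 + 2*|1|^2 + 2*|1|^2 + 3*|1|^2 + 3*|1|^2]
  = (1/12)[(1) + (1) + (2) + (2) + (3) + (3)] = 12/12 = 1.
A character is irreducible iff <chi, chi> = 1, so this representation is irreducible.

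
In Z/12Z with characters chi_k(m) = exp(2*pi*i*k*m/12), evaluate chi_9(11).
chi_9(11) = zeta_12^99 = I

Justification: chi_9(11) = zeta_12^(9*11) = zeta_12^99. Since zeta_12^12 = 1, this equals zeta_12^3 = exp(2*pi*i*3/12) = I.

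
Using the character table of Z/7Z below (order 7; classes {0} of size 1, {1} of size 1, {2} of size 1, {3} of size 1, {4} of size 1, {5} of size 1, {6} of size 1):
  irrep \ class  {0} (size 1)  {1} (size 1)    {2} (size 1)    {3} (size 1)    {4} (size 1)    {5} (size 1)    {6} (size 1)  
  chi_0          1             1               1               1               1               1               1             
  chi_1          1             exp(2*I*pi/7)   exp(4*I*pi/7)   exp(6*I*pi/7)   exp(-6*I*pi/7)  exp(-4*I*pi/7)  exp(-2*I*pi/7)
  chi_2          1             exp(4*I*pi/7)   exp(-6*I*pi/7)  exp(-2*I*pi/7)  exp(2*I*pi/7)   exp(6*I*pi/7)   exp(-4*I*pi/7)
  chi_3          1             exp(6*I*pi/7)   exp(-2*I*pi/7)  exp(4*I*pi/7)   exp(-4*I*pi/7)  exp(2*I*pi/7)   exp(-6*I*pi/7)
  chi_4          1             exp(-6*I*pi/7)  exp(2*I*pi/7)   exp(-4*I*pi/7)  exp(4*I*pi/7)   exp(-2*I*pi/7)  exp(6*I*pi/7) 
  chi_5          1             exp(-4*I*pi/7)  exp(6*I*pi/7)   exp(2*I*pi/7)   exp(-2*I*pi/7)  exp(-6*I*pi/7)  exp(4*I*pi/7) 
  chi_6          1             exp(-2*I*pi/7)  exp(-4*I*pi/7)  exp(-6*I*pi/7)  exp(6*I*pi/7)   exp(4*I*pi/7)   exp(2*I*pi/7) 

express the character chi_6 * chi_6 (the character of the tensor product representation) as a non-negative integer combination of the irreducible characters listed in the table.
chi_6 tensor chi_6 = chi_5 (all other irreducibles have multiplicity 0).

Details: The character of a tensor product is the pointwise product (chi_6 * chi_6)(C) = chi_6(C) * chi_6(C):
  {0}: (1)*(1), {1}: (exp(-2*I*pi/7))*(exp(-2*I*pi/7)), {2}: (exp(-4*I*pi/7))*(exp(-4*I*pi/7)), {3}: (exp(-6*I*pi/7))*(exp(-6*I*pi/7)), {4}: (exp(6*I*pi/7))*(exp(6*I*pi/7)), {5}: (exp(4*I*pi/7))*(exp(4*I*pi/7)), {6}: (exp(2*I*pi/7))*(exp(2*I*pi/7))
so (chi_6 * chi_6) takes values
  {0} -> 1, {1} -> exp(-4*I*pi/7), {2} -> exp(6*I*pi/7), {3} -> exp(2*I*pi/7), {4} -> exp(-2*I*pi/7), {5} -> exp(-6*I*pi/7), {6} -> exp(4*I*pi/7).
Now take the inner product of this character with each irreducible chi from the table, <chi_6*chi_6, chi> = (1/7) sum_C |C| (chi_6*chi_6)(C) conj(chi(C)):
  <chi_6*chi_6, chi_0> = (1/7)[1*(1)*conj(1) + 1*(exp(-4*I*pi/7))*conj(1) + 1*(exp(6*I*pi/7))*conj(1) + 1*(exp(2*I*pi/7))*conj(1) + 1*(exp(-2*I*pi/7))*conj(1) + 1*(exp(-6*I*pi/7))*conj(1) + 1*(exp(4*I*pi/7))*conj(1)]
      = (1/7)[(1) + (exp(-4*I*pi/7)) + (exp(6*I*pi/7)) + (exp(2*I*pi/7)) + (exp(-2*I*pi/7)) + (exp(-6*I*pi/7)) + (exp(4*I*pi/7))] = 0/7 = 0
  <chi_6*chi_6, chi_1> = (1/7)[1*(1)*conj(1) + 1*(exp(-4*I*pi/7))*conj(exp(2*I*pi/7)) + 1*(exp(6*I*pi/7))*conj(exp(4*I*pi/7)) + 1*(exp(2*I*pi/7))*conj(exp(6*I*pi/7)) + 1*(exp(-2*I*pi/7))*conj(exp(-6*I*pi/7)) + 1*(exp(-6*I*pi/7))*conj(exp(-4*I*pi/7)) + 1*(exp(4*I*pi/7))*conj(exp(-2*I*pi/7))]
      = (1/7)[(1) + (exp(-6*I*pi/7)) + (exp(2*I*pi/7)) + (exp(-4*I*pi/7)) + (exp(4*I*pi/7)) + (exp(-2*I*pi/7)) + (exp(6*I*pi/7))] = 0/7 = 0
  <chi_6*chi_6, chi_2> = (1/7)[1*(1)*conj(1) + 1*(exp(-4*I*pi/7))*conj(exp(4*I*pi/7)) + 1*(exp(6*I*pi/7))*conj(exp(-6*I*pi/7)) + 1*(exp(2*I*pi/7))*conj(exp(-2*I*pi/7)) + 1*(exp(-2*I*pi/7))*conj(exp(2*I*pi/7)) + 1*(exp(-6*I*pi/7))*conj(exp(6*I*pi/7)) + 1*(exp(4*I*pi/7))*conj(exp(-4*I*pi/7))]
      = (1/7)[(1) + (exp(6*I*pi/7)) + (exp(-2*I*pi/7)) + (exp(4*I*pi/7)) + (exp(-4*I*pi/7)) + (exp(2*I*pi/7)) + (exp(-6*I*pi/7))] = 0/7 = 0
  <chi_6*chi_6, chi_3> = (1/7)[1*(1)*conj(1) + 1*(exp(-4*I*pi/7))*conj(exp(6*I*pi/7)) + 1*(exp(6*I*pi/7))*conj(exp(-2*I*pi/7)) + 1*(exp(2*I*pi/7))*conj(exp(4*I*pi/7)) + 1*(exp(-2*I*pi/7))*conj(exp(-4*I*pi/7)) + 1*(exp(-6*I*pi/7))*conj(exp(2*I*pi/7)) + 1*(exp(4*I*pi/7))*conj(exp(-6*I*pi/7))]
      = (1/7)[(1) + (exp(4*I*pi/7)) + (exp(-6*I*pi/7)) + (exp(-2*I*pi/7)) + (exp(2*I*pi/7)) + (exp(6*I*pi/7)) + (exp(-4*I*pi/7))] = 0/7 = 0
  <chi_6*chi_6, chi_4> = (1/7)[1*(1)*conj(1) + 1*(exp(-4*I*pi/7))*conj(exp(-6*I*pi/7)) + 1*(exp(6*I*pi/7))*conj(exp(2*I*pi/7)) + 1*(exp(2*I*pi/7))*conj(exp(-4*I*pi/7)) + 1*(exp(-2*I*pi/7))*conj(exp(4*I*pi/7)) + 1*(exp(-6*I*pi/7))*conj(exp(-2*I*pi/7)) + 1*(exp(4*I*pi/7))*conj(exp(6*I*pi/7))]
      = (1/7)[(1) + (exp(2*I*pi/7)) + (exp(4*I*pi/7)) + (exp(6*I*pi/7)) + (exp(-6*I*pi/7)) + (exp(-4*I*pi/7)) + (exp(-2*I*pi/7))] = 0/7 = 0
  <chi_6*chi_6, chi_5> = (1/7)[1*(1)*conj(1) + 1*(exp(-4*I*pi/7))*conj(exp(-4*I*pi/7)) + 1*(exp(6*I*pi/7))*conj(exp(6*I*pi/7)) + 1*(exp(2*I*pi/7))*conj(exp(2*I*pi/7)) + 1*(exp(-2*I*pi/7))*conj(exp(-2*I*pi/7)) + 1*(exp(-6*I*pi/7))*conj(exp(-6*I*pi/7)) + 1*(exp(4*I*pi/7))*conj(exp(4*I*pi/7))]
      = (1/7)[(1) + (1) + (1) + (1) + (1) + (1) + (1)] = 7/7 = 1
  <chi_6*chi_6, chi_6> = (1/7)[1*(1)*conj(1) + 1*(exp(-4*I*pi/7))*conj(exp(-2*I*pi/7)) + 1*(exp(6*I*pi/7))*conj(exp(-4*I*pi/7)) + 1*(exp(2*I*pi/7))*conj(exp(-6*I*pi/7)) + 1*(exp(-2*I*pi/7))*conj(exp(6*I*pi/7)) + 1*(exp(-6*I*pi/7))*conj(exp(4*I*pi/7)) + 1*(exp(4*I*pi/7))*conj(exp(2*I*pi/7))]
      = (1/7)[(1) + (exp(-2*I*pi/7)) + (exp(-4*I*pi/7)) + (exp(-6*I*pi/7)) + (exp(6*I*pi/7)) + (exp(4*I*pi/7)) + (exp(2*I*pi/7))] = 0/7 = 0
(Exp terms are combined using exp(i*s)*conj(exp(i*t)) = exp(i*(s-t)), and sums of them are collapsed using the identity that for every m > 1 the m distinct m-th roots of unity sum to 0, e.g. 1 + exp(2*I*pi/3) + exp(-2*I*pi/3) = 0.)
Hence the multiplicities are chi_5: 1. Dimension check: dim(chi_6)*dim(chi_6) = 1*1 = 1 and sum (mult * dim) = 1*1 = 1.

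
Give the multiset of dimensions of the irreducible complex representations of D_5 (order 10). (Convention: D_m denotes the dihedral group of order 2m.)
Dimensions: 1, 1, 2, 2

Reasoning: There are 4 irreducibles (= number of conjugacy classes). Their dimensions d_i satisfy sum d_i^2 = |G| = 10: 1 + 1 + 4 + 4 = 10.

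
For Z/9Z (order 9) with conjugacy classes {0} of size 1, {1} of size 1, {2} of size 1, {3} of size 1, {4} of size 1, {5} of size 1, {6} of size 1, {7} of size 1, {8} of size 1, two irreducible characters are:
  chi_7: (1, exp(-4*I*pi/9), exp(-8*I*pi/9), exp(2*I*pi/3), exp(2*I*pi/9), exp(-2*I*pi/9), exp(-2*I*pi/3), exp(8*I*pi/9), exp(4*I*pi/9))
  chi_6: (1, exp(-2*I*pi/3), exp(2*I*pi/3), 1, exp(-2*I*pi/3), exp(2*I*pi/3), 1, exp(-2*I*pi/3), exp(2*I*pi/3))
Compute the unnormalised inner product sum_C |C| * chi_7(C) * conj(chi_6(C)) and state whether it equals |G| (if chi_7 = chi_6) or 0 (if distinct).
Sum = 0; so <chi_7, chi_6> = 0 (distinct irreducibles are orthogonal).

Solution. Compute term by term over conjugacy classes (|C| * chi_7(C) * conj(chi_6(C))):
  1*(1)*conj(1) + 1*(exp(-4*I*pi/9))*conj(exp(-2*I*pi/3)) + 1*(exp(-8*I*pi/9))*conj(exp(2*I*pi/3)) + 1*(exp(2*I*pi/3))*conj(1) + 1*(exp(2*I*pi/9))*conj(exp(-2*I*pi/3)) + 1*(exp(-2*I*pi/9))*conj(exp(2*I*pi/3)) + 1*(exp(-2*I*pi/3))*conj(1) + 1*(exp(8*I*pi/9))*conj(exp(-2*I*pi/3)) + 1*(exp(4*I*pi/9))*conj(exp(2*I*pi/3))
  = (1) + (exp(2*I*pi/9)) + (exp(4*I*pi/9)) + (exp(2*I*pi/3)) + (exp(8*I*pi/9)) + (exp(-8*I*pi/9)) + (exp(-2*I*pi/3)) + (exp(-4*I*pi/9)) + (exp(-2*I*pi/9))
  = 0.
(Exp terms are combined using exp(i*s)*conj(exp(i*t)) = exp(i*(s-t)), and sums of them are collapsed using the identity that for every m > 1 the m distinct m-th roots of unity sum to 0, e.g. 1 + exp(2*I*pi/3) + exp(-2*I*pi/3) = 0.)
Dividing by |G| = 9 gives 0/9 = 0, matching the row-orthogonality relation <chi_7, chi_6> = [chi_7 = chi_6].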